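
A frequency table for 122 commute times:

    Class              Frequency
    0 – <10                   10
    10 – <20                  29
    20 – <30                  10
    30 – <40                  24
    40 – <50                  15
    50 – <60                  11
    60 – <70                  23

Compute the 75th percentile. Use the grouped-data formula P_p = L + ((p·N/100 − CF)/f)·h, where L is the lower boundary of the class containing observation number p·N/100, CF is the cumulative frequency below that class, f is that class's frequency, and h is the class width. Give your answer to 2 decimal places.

53.18

N = 122; target position k = 75/100 · 122 = 91.5.
Cumulative frequencies: 10, 39, 49, 73, 88, 99, 122.
Observation 91.5 falls in the class 50 – <60.
L = 50, CF = 88, f = 11, h = 10.
P75 = 50 + ((91.5 − 88)/11)·10 = 50 + 3.18182 = 53.1818.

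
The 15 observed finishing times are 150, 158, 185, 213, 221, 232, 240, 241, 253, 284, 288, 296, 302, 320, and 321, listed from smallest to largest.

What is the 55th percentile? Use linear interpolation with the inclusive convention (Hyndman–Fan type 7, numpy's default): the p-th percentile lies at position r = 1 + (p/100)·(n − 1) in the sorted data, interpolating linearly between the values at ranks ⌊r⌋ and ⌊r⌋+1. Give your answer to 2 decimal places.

249.40

n = 15.
r = 1 + (55/100)·(15 − 1) = 1 + 7.7 = 8.7.
Rank 8 is 241 and rank 9 is 253.
Interpolate: 241 + 0.7·(253 − 241) = 241 + 0.7·12 = 249.4.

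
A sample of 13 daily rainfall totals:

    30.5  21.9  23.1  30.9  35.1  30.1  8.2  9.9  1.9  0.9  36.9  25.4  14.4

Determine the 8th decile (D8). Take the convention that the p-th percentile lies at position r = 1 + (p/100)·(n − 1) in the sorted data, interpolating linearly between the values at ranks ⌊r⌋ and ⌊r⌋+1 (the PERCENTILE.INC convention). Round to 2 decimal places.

Sorted: 0.9, 1.9, 8.2, 9.9, 14.4, 21.9, 23.1, 25.4, 30.1, 30.5, 30.9, 35.1, 36.9.
n = 13.
r = 1 + (80/100)·(13 − 1) = 1 + 9.6 = 10.6.
Rank 10 is 30.5 and rank 11 is 30.9.
Interpolate: 30.5 + 0.6·(30.9 − 30.5) = 30.5 + 0.6·0.4 = 30.74.

30.74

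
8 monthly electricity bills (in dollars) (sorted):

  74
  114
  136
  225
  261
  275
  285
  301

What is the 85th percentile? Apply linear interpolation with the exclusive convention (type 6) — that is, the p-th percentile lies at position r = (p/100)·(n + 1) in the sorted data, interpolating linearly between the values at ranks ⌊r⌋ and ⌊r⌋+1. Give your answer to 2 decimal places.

n = 8.
r = (85/100)·(8 + 1) = 7.65.
Rank 7 is 285 and rank 8 is 301.
Interpolate: 285 + 0.65·(301 − 285) = 285 + 0.65·16 = 295.4.

295.40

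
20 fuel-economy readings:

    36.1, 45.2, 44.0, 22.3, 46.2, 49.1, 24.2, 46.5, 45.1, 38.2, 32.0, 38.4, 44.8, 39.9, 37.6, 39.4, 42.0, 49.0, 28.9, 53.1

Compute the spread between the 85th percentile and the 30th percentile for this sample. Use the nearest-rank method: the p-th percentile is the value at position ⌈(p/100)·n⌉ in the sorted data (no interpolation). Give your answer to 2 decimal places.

8.90

Sorted: 22.3, 24.2, 28.9, 32.0, 36.1, 37.6, 38.2, 38.4, 39.4, 39.9, 42.0, 44.0, 44.8, 45.1, 45.2, 46.2, 46.5, 49.0, 49.1, 53.1.
n = 20.
P30: rank ⌈30/100·20⌉ = 6 → 37.6.
P85: rank ⌈85/100·20⌉ = 17 → 46.5.
Difference: 46.5 − 37.6 = 8.9.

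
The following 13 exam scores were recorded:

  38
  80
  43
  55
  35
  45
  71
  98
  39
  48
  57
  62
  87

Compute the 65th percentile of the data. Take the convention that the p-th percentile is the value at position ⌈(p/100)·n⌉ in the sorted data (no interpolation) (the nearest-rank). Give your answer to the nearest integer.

Sorted: 35, 38, 39, 43, 45, 48, 55, 57, 62, 71, 80, 87, 98.
n = 13.
Position = ⌈65/100 · 13⌉ = ⌈8.45⌉ = 9.
The value at rank 9 is 62.

62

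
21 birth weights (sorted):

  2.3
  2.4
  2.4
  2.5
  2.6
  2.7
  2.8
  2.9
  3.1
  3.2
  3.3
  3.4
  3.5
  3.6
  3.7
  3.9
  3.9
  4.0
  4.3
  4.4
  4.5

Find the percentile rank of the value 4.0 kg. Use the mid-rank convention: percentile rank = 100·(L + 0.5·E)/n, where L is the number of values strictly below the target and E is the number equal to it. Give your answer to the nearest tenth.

83.3

Count below 4.0: L = 17; count equal: E = 1; n = 21.
Percentile rank = 100·(17 + 0.5·1)/21 = 100·17.5/21 = 83.33.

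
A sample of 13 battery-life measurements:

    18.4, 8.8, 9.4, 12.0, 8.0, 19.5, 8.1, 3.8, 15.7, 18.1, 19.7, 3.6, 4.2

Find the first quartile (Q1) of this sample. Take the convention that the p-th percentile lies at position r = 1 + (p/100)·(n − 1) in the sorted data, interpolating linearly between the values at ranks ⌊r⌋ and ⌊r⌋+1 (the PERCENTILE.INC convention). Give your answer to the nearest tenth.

8.0

Sorted: 3.6, 3.8, 4.2, 8.0, 8.1, 8.8, 9.4, 12.0, 15.7, 18.1, 18.4, 19.5, 19.7.
n = 13.
r = 1 + (25/100)·(13 − 1) = 1 + 3 = 4.
r is an integer, so P25 is the value at rank 4: 8.0.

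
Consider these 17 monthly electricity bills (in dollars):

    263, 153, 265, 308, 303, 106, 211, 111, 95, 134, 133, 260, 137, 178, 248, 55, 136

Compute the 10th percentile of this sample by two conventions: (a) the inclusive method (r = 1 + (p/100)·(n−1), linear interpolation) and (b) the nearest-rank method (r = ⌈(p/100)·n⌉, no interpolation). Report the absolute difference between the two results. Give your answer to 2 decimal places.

Sorted: 55, 95, 106, 111, 133, 134, 136, 137, 153, 178, 211, 248, 260, 263, 265, 303, 308.
n = 17.
(a) r = 2.6; between ranks 2 (95) and 3 (106): 101.6.
(b) the nearest-rank method: rank 2 → 95.
|101.6 − 95| = 6.6.

6.60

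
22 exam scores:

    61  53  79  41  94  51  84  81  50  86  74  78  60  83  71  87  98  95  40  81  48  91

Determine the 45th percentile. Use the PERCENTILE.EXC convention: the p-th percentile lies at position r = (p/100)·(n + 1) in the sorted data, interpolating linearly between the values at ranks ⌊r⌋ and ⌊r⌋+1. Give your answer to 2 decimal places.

75.40

Sorted: 40, 41, 48, 50, 51, 53, 60, 61, 71, 74, 78, 79, 81, 81, 83, 84, 86, 87, 91, 94, 95, 98.
n = 22.
r = (45/100)·(22 + 1) = 10.35.
Rank 10 is 74 and rank 11 is 78.
Interpolate: 74 + 0.35·(78 − 74) = 74 + 0.35·4 = 75.4.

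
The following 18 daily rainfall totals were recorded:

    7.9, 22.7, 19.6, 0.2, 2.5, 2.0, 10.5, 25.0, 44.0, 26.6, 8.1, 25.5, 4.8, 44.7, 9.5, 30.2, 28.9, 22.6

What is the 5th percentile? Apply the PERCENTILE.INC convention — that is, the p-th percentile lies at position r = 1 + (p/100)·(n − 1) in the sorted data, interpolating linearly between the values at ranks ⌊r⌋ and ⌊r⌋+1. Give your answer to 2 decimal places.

Sorted: 0.2, 2.0, 2.5, 4.8, 7.9, 8.1, 9.5, 10.5, 19.6, 22.6, 22.7, 25.0, 25.5, 26.6, 28.9, 30.2, 44.0, 44.7.
n = 18.
r = 1 + (5/100)·(18 − 1) = 1 + 0.85 = 1.85.
Rank 1 is 0.2 and rank 2 is 2.0.
Interpolate: 0.2 + 0.85·(2.0 − 0.2) = 0.2 + 0.85·1.8 = 1.73.

1.73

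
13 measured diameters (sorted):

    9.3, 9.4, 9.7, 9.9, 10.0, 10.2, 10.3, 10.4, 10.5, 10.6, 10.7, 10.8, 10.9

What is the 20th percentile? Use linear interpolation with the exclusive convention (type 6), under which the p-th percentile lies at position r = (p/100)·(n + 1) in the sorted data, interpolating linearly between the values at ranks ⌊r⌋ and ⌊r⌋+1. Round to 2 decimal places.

9.64

n = 13.
r = (20/100)·(13 + 1) = 2.8.
Rank 2 is 9.4 and rank 3 is 9.7.
Interpolate: 9.4 + 0.8·(9.7 − 9.4) = 9.4 + 0.8·0.3 = 9.64.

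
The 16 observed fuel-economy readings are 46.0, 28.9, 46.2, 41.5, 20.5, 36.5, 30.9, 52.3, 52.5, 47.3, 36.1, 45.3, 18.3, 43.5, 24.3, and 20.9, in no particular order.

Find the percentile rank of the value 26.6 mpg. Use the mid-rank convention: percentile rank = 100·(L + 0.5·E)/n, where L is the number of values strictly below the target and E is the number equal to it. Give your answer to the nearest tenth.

Sorted: 18.3, 20.5, 20.9, 24.3, 28.9, 30.9, 36.1, 36.5, 41.5, 43.5, 45.3, 46.0, 46.2, 47.3, 52.3, 52.5.
Count below 26.6: L = 4; count equal: E = 0; n = 16.
Percentile rank = 100·(4 + 0.5·0)/16 = 100·4/16 = 25.

25.0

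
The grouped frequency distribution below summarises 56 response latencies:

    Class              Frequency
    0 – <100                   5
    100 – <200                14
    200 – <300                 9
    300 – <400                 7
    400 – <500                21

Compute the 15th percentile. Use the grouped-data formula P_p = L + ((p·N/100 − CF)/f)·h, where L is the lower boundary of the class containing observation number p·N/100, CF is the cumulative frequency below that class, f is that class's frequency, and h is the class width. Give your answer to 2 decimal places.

124.29

N = 56; target position k = 15/100 · 56 = 8.4.
Cumulative frequencies: 5, 19, 28, 35, 56.
Observation 8.4 falls in the class 100 – <200.
L = 100, CF = 5, f = 14, h = 100.
P15 = 100 + ((8.4 − 5)/14)·100 = 100 + 24.2857 = 124.286.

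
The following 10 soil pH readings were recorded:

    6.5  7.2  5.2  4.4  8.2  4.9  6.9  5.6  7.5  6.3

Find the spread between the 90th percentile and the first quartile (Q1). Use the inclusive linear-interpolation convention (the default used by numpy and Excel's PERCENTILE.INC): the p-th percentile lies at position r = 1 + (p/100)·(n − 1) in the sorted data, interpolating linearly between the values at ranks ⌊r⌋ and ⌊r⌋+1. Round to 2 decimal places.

Sorted: 4.4, 4.9, 5.2, 5.6, 6.3, 6.5, 6.9, 7.2, 7.5, 8.2.
n = 10.
P25: r = 3.25; ranks 3–4 are 5.2, 5.6; interpolating gives 5.3.
P90: r = 9.1; ranks 9–10 are 7.5, 8.2; interpolating gives 7.57.
Difference: 7.57 − 5.3 = 2.27.

2.27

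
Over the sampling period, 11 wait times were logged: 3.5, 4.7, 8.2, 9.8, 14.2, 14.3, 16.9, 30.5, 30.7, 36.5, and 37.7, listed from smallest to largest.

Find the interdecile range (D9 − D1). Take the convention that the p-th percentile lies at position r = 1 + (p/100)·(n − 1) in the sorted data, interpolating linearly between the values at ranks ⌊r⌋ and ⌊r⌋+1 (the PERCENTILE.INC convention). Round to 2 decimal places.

n = 11.
P10: r = 2 (integer) → 4.7.
P90: r = 10 (integer) → 36.5.
Difference: 36.5 − 4.7 = 31.8.

31.80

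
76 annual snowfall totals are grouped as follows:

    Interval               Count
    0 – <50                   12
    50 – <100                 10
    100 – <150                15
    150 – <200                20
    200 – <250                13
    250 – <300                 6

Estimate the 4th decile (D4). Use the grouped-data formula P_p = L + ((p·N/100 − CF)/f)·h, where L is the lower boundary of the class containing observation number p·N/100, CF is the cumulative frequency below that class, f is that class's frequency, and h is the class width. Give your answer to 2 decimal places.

N = 76; target position k = 40/100 · 76 = 30.4.
Cumulative frequencies: 12, 22, 37, 57, 70, 76.
Observation 30.4 falls in the class 100 – <150.
L = 100, CF = 22, f = 15, h = 50.
P40 = 100 + ((30.4 − 22)/15)·50 = 100 + 28 = 128.

128.00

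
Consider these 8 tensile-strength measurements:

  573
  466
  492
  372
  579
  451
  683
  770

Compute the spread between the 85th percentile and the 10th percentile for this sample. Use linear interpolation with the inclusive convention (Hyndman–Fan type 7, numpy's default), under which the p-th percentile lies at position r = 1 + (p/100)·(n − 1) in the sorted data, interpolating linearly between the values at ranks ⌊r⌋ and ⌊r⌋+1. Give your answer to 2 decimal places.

250.50

Sorted: 372, 451, 466, 492, 573, 579, 683, 770.
n = 8.
P10: r = 1.7; ranks 1–2 are 372, 451; interpolating gives 427.3.
P85: r = 6.95; ranks 6–7 are 579, 683; interpolating gives 677.8.
Difference: 677.8 − 427.3 = 250.5.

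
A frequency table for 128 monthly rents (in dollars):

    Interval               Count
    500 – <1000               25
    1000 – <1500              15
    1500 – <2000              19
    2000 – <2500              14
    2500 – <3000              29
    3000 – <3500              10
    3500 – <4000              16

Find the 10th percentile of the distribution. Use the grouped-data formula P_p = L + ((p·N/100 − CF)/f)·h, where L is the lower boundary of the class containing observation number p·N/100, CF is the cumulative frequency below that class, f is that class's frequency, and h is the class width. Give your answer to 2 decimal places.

N = 128; target position k = 10/100 · 128 = 12.8.
Cumulative frequencies: 25, 40, 59, 73, 102, 112, 128.
Observation 12.8 falls in the class 500 – <1000.
L = 500, CF = 0, f = 25, h = 500.
P10 = 500 + ((12.8 − 0)/25)·500 = 500 + 256 = 756.

756.00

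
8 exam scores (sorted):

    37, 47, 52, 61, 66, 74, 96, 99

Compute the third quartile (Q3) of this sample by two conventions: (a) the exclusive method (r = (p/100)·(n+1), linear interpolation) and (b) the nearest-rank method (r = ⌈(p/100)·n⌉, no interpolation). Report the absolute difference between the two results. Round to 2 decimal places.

16.50

n = 8.
(a) r = 6.75; between ranks 6 (74) and 7 (96): 90.5.
(b) the nearest-rank method: rank 6 → 74.
|90.5 − 74| = 16.5.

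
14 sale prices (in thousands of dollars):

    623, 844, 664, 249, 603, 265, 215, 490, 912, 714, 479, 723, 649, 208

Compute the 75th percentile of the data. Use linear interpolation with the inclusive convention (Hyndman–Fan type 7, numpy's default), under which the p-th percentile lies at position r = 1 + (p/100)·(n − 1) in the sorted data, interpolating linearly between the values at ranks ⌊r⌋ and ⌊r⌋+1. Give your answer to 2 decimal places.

701.50

Sorted: 208, 215, 249, 265, 479, 490, 603, 623, 649, 664, 714, 723, 844, 912.
n = 14.
r = 1 + (75/100)·(14 − 1) = 1 + 9.75 = 10.75.
Rank 10 is 664 and rank 11 is 714.
Interpolate: 664 + 0.75·(714 − 664) = 664 + 0.75·50 = 701.5.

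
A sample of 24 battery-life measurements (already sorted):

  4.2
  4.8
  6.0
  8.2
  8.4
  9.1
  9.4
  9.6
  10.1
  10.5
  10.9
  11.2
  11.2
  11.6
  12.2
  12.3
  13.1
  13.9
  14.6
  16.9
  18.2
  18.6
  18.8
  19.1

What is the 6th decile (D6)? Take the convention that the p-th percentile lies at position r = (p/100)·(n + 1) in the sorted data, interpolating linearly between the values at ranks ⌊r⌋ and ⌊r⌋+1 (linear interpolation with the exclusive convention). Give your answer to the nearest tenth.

n = 24.
r = (60/100)·(24 + 1) = 15.
r is an integer, so P60 is the value at rank 15: 12.2.

12.2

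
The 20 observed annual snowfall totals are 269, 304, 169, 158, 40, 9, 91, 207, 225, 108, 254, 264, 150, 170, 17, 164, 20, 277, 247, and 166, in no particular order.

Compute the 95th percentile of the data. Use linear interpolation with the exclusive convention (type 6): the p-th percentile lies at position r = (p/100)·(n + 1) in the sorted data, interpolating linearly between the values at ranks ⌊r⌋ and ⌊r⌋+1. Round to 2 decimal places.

Sorted: 9, 17, 20, 40, 91, 108, 150, 158, 164, 166, 169, 170, 207, 225, 247, 254, 264, 269, 277, 304.
n = 20.
r = (95/100)·(20 + 1) = 19.95.
Rank 19 is 277 and rank 20 is 304.
Interpolate: 277 + 0.95·(304 − 277) = 277 + 0.95·27 = 302.65.

302.65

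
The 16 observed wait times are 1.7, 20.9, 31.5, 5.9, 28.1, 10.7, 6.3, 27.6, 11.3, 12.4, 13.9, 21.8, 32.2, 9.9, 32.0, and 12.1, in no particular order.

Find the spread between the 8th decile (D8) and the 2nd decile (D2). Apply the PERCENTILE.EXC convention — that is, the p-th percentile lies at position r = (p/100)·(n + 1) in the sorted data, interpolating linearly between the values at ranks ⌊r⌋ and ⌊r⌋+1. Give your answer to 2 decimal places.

22.40

Sorted: 1.7, 5.9, 6.3, 9.9, 10.7, 11.3, 12.1, 12.4, 13.9, 20.9, 21.8, 27.6, 28.1, 31.5, 32.0, 32.2.
n = 16.
P20: r = 3.4; ranks 3–4 are 6.3, 9.9; interpolating gives 7.74.
P80: r = 13.6; ranks 13–14 are 28.1, 31.5; interpolating gives 30.14.
Difference: 30.14 − 7.74 = 22.4.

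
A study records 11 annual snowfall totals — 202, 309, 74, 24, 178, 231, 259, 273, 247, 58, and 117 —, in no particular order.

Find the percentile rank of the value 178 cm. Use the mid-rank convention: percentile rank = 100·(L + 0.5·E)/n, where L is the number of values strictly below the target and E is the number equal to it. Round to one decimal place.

40.9

Sorted: 24, 58, 74, 117, 178, 202, 231, 247, 259, 273, 309.
Count below 178: L = 4; count equal: E = 1; n = 11.
Percentile rank = 100·(4 + 0.5·1)/11 = 100·4.5/11 = 40.91.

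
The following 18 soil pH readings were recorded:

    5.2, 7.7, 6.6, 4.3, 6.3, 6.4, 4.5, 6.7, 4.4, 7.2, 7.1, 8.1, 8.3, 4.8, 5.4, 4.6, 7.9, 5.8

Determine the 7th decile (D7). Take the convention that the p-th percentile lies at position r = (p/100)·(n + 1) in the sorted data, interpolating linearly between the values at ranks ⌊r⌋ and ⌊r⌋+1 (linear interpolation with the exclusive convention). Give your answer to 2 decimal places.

7.13

Sorted: 4.3, 4.4, 4.5, 4.6, 4.8, 5.2, 5.4, 5.8, 6.3, 6.4, 6.6, 6.7, 7.1, 7.2, 7.7, 7.9, 8.1, 8.3.
n = 18.
r = (70/100)·(18 + 1) = 13.3.
Rank 13 is 7.1 and rank 14 is 7.2.
Interpolate: 7.1 + 0.3·(7.2 − 7.1) = 7.1 + 0.3·0.1 = 7.13.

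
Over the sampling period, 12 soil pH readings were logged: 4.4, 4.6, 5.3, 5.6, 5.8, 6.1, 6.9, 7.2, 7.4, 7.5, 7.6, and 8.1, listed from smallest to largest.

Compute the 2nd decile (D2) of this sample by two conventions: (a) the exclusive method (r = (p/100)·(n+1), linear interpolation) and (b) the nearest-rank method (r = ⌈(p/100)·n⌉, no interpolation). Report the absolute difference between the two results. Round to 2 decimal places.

n = 12.
(a) r = 2.6; between ranks 2 (4.6) and 3 (5.3): 5.02.
(b) the nearest-rank method: rank 3 → 5.3.
|5.02 − 5.3| = 0.28.

0.28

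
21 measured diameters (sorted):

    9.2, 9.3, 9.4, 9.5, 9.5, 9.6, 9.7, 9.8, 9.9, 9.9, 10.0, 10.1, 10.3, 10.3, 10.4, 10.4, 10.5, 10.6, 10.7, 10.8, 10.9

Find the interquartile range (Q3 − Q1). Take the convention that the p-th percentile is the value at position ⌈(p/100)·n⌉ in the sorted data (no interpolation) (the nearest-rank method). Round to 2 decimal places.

0.80

n = 21.
P25: rank ⌈25/100·21⌉ = 6 → 9.6.
P75: rank ⌈75/100·21⌉ = 16 → 10.4.
Difference: 10.4 − 9.6 = 0.8.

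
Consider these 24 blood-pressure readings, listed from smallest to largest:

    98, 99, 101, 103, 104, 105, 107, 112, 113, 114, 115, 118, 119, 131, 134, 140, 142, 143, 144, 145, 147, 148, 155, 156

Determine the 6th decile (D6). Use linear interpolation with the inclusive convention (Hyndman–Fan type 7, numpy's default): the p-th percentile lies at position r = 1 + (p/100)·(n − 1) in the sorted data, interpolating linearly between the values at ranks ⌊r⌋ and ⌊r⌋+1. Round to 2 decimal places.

n = 24.
r = 1 + (60/100)·(24 − 1) = 1 + 13.8 = 14.8.
Rank 14 is 131 and rank 15 is 134.
Interpolate: 131 + 0.8·(134 − 131) = 131 + 0.8·3 = 133.4.

133.40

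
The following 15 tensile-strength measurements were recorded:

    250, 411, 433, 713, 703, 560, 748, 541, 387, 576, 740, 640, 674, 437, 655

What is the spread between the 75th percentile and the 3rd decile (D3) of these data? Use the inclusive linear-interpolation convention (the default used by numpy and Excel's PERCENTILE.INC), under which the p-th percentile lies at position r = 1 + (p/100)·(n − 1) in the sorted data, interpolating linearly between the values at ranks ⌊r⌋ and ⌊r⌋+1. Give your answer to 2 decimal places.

Sorted: 250, 387, 411, 433, 437, 541, 560, 576, 640, 655, 674, 703, 713, 740, 748.
n = 15.
P30: r = 5.2; ranks 5–6 are 437, 541; interpolating gives 457.8.
P75: r = 11.5; ranks 11–12 are 674, 703; interpolating gives 688.5.
Difference: 688.5 − 457.8 = 230.7.

230.70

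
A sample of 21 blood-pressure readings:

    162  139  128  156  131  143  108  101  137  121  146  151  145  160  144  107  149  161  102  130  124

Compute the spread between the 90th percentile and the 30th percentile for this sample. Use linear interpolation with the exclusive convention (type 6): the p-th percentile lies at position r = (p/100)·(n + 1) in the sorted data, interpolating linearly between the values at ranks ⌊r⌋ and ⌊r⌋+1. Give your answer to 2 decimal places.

Sorted: 101, 102, 107, 108, 121, 124, 128, 130, 131, 137, 139, 143, 144, 145, 146, 149, 151, 156, 160, 161, 162.
n = 21.
P30: r = 6.6; ranks 6–7 are 124, 128; interpolating gives 126.4.
P90: r = 19.8; ranks 19–20 are 160, 161; interpolating gives 160.8.
Difference: 160.8 − 126.4 = 34.4.

34.40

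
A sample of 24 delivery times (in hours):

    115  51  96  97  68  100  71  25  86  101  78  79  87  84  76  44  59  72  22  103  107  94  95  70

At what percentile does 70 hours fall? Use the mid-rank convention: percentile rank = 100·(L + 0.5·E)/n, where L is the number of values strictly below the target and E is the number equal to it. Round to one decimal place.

27.1

Sorted: 22, 25, 44, 51, 59, 68, 70, 71, 72, 76, 78, 79, 84, 86, 87, 94, 95, 96, 97, 100, 101, 103, 107, 115.
Count below 70: L = 6; count equal: E = 1; n = 24.
Percentile rank = 100·(6 + 0.5·1)/24 = 100·6.5/24 = 27.08.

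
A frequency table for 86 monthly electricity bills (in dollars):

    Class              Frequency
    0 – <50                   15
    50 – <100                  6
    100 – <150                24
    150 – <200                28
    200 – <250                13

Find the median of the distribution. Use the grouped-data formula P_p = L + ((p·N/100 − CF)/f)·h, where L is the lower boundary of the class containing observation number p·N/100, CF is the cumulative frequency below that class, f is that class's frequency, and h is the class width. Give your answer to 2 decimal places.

145.83

N = 86; target position k = 50/100 · 86 = 43.
Cumulative frequencies: 15, 21, 45, 73, 86.
Observation 43 falls in the class 100 – <150.
L = 100, CF = 21, f = 24, h = 50.
P50 = 100 + ((43 − 21)/24)·50 = 100 + 45.8333 = 145.833.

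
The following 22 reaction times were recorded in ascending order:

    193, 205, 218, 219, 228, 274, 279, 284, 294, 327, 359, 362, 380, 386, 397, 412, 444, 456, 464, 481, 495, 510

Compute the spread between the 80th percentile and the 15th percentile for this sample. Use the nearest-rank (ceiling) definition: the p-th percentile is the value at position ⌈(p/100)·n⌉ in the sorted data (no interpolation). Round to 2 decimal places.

n = 22.
P15: rank ⌈15/100·22⌉ = 4 → 219.
P80: rank ⌈80/100·22⌉ = 18 → 456.
Difference: 456 − 219 = 237.

237.00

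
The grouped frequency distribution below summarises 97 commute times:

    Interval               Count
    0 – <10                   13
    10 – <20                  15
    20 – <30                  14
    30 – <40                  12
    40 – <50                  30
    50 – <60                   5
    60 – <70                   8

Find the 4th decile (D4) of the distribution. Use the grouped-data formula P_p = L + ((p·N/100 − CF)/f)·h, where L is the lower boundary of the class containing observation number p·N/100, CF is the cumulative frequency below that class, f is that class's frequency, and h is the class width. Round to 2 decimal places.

27.71

N = 97; target position k = 40/100 · 97 = 38.8.
Cumulative frequencies: 13, 28, 42, 54, 84, 89, 97.
Observation 38.8 falls in the class 20 – <30.
L = 20, CF = 28, f = 14, h = 10.
P40 = 20 + ((38.8 − 28)/14)·10 = 20 + 7.71429 = 27.7143.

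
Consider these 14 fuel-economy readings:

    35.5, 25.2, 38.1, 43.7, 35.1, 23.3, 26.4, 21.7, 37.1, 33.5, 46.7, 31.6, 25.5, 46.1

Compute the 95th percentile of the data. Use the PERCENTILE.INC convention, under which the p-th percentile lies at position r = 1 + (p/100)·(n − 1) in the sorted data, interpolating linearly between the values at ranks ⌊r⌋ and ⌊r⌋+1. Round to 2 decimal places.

Sorted: 21.7, 23.3, 25.2, 25.5, 26.4, 31.6, 33.5, 35.1, 35.5, 37.1, 38.1, 43.7, 46.1, 46.7.
n = 14.
r = 1 + (95/100)·(14 − 1) = 1 + 12.35 = 13.35.
Rank 13 is 46.1 and rank 14 is 46.7.
Interpolate: 46.1 + 0.35·(46.7 − 46.1) = 46.1 + 0.35·0.6 = 46.31.

46.31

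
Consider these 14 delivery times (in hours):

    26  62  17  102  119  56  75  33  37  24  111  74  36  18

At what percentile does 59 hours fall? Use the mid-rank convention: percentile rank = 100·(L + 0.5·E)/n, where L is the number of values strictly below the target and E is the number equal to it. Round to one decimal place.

Sorted: 17, 18, 24, 26, 33, 36, 37, 56, 62, 74, 75, 102, 111, 119.
Count below 59: L = 8; count equal: E = 0; n = 14.
Percentile rank = 100·(8 + 0.5·0)/14 = 100·8/14 = 57.14.

57.1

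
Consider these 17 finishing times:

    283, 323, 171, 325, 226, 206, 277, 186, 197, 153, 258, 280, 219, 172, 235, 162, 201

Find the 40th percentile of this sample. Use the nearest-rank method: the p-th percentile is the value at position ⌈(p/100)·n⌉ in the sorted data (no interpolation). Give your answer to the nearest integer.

201

Sorted: 153, 162, 171, 172, 186, 197, 201, 206, 219, 226, 235, 258, 277, 280, 283, 323, 325.
n = 17.
Position = ⌈40/100 · 17⌉ = ⌈6.8⌉ = 7.
The value at rank 7 is 201.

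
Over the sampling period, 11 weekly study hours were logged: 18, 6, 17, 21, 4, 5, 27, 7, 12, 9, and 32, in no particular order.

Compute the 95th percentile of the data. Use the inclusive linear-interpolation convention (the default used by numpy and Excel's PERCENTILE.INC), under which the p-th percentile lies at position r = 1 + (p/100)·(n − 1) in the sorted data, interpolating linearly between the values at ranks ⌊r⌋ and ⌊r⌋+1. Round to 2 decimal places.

Sorted: 4, 5, 6, 7, 9, 12, 17, 18, 21, 27, 32.
n = 11.
r = 1 + (95/100)·(11 − 1) = 1 + 9.5 = 10.5.
Rank 10 is 27 and rank 11 is 32.
Interpolate: 27 + 0.5·(32 − 27) = 27 + 0.5·5 = 29.5.

29.50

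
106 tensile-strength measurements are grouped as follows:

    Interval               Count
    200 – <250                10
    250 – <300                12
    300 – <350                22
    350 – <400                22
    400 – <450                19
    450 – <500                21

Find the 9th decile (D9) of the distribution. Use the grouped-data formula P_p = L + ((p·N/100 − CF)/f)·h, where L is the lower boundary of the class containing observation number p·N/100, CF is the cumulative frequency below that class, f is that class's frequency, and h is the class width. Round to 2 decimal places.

474.76

N = 106; target position k = 90/100 · 106 = 95.4.
Cumulative frequencies: 10, 22, 44, 66, 85, 106.
Observation 95.4 falls in the class 450 – <500.
L = 450, CF = 85, f = 21, h = 50.
P90 = 450 + ((95.4 − 85)/21)·50 = 450 + 24.7619 = 474.762.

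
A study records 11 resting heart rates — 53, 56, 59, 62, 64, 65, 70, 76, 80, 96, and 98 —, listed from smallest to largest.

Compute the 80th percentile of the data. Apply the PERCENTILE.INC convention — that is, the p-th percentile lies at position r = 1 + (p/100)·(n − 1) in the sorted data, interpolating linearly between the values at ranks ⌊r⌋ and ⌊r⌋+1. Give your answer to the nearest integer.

80

n = 11.
r = 1 + (80/100)·(11 − 1) = 1 + 8 = 9.
r is an integer, so P80 is the value at rank 9: 80.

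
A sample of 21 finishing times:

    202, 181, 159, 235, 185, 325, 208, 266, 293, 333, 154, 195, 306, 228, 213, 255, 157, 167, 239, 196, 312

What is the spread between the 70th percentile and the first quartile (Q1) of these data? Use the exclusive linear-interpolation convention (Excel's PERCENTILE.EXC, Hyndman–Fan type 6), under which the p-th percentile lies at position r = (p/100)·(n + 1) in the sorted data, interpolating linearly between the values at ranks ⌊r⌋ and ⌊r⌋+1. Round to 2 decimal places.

76.40

Sorted: 154, 157, 159, 167, 181, 185, 195, 196, 202, 208, 213, 228, 235, 239, 255, 266, 293, 306, 312, 325, 333.
n = 21.
P25: r = 5.5; ranks 5–6 are 181, 185; interpolating gives 183.
P70: r = 15.4; ranks 15–16 are 255, 266; interpolating gives 259.4.
Difference: 259.4 − 183 = 76.4.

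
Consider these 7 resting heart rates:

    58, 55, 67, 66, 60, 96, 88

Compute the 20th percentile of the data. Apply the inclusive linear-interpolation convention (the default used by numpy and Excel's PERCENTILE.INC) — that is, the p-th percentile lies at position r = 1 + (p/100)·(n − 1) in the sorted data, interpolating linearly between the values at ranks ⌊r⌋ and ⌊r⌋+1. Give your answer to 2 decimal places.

58.40

Sorted: 55, 58, 60, 66, 67, 88, 96.
n = 7.
r = 1 + (20/100)·(7 − 1) = 1 + 1.2 = 2.2.
Rank 2 is 58 and rank 3 is 60.
Interpolate: 58 + 0.2·(60 − 58) = 58 + 0.2·2 = 58.4.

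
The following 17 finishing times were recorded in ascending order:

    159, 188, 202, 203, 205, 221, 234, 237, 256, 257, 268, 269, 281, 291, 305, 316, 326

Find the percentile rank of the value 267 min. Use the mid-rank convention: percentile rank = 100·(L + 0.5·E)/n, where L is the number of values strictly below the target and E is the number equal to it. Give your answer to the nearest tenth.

58.8

Count below 267: L = 10; count equal: E = 0; n = 17.
Percentile rank = 100·(10 + 0.5·0)/17 = 100·10/17 = 58.82.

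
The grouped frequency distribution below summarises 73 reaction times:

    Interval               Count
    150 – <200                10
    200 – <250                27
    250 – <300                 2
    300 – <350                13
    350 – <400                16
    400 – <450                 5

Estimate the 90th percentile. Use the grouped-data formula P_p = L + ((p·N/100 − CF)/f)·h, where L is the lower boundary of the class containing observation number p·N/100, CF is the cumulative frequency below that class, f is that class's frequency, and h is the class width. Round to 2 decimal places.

392.81

N = 73; target position k = 90/100 · 73 = 65.7.
Cumulative frequencies: 10, 37, 39, 52, 68, 73.
Observation 65.7 falls in the class 350 – <400.
L = 350, CF = 52, f = 16, h = 50.
P90 = 350 + ((65.7 − 52)/16)·50 = 350 + 42.8125 = 392.812.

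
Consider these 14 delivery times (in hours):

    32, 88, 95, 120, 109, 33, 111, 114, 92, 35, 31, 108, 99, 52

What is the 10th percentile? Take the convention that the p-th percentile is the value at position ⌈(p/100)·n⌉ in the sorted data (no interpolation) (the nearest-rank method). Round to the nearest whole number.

Sorted: 31, 32, 33, 35, 52, 88, 92, 95, 99, 108, 109, 111, 114, 120.
n = 14.
Position = ⌈10/100 · 14⌉ = ⌈1.4⌉ = 2.
The value at rank 2 is 32.

32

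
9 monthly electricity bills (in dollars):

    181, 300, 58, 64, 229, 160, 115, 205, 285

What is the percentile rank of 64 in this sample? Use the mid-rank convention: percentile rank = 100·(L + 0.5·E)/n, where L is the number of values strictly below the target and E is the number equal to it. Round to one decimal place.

Sorted: 58, 64, 115, 160, 181, 205, 229, 285, 300.
Count below 64: L = 1; count equal: E = 1; n = 9.
Percentile rank = 100·(1 + 0.5·1)/9 = 100·1.5/9 = 16.67.

16.7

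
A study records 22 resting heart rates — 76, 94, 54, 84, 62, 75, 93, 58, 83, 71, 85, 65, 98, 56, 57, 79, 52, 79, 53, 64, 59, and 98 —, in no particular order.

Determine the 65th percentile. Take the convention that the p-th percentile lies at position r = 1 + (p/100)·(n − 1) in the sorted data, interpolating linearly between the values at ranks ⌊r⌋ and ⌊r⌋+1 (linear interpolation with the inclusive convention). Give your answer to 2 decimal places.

Sorted: 52, 53, 54, 56, 57, 58, 59, 62, 64, 65, 71, 75, 76, 79, 79, 83, 84, 85, 93, 94, 98, 98.
n = 22.
r = 1 + (65/100)·(22 − 1) = 1 + 13.65 = 14.65.
Rank 14 is 79 and rank 15 is 79.
Interpolate: 79 + 0.65·(79 − 79) = 79 + 0.65·0 = 79.

79.00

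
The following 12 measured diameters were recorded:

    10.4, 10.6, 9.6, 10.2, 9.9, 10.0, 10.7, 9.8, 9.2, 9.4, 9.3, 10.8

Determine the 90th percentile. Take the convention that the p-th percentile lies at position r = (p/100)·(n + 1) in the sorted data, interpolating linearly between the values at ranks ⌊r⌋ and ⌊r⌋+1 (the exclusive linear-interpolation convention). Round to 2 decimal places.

Sorted: 9.2, 9.3, 9.4, 9.6, 9.8, 9.9, 10.0, 10.2, 10.4, 10.6, 10.7, 10.8.
n = 12.
r = (90/100)·(12 + 1) = 11.7.
Rank 11 is 10.7 and rank 12 is 10.8.
Interpolate: 10.7 + 0.7·(10.8 − 10.7) = 10.7 + 0.7·0.1 = 10.77.

10.77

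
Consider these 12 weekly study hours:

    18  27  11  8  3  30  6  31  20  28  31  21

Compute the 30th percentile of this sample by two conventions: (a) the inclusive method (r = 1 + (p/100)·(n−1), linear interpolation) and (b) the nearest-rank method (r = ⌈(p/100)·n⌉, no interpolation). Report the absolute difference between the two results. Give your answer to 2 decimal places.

2.10

Sorted: 3, 6, 8, 11, 18, 20, 21, 27, 28, 30, 31, 31.
n = 12.
(a) r = 4.3; between ranks 4 (11) and 5 (18): 13.1.
(b) the nearest-rank method: rank 4 → 11.
|13.1 − 11| = 2.1.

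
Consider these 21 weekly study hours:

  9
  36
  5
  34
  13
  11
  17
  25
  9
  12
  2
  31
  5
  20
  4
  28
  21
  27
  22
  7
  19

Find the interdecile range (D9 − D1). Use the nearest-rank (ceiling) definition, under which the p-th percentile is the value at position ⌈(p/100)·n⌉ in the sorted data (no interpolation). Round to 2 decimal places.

26.00

Sorted: 2, 4, 5, 5, 7, 9, 9, 11, 12, 13, 17, 19, 20, 21, 22, 25, 27, 28, 31, 34, 36.
n = 21.
P10: rank ⌈10/100·21⌉ = 3 → 5.
P90: rank ⌈90/100·21⌉ = 19 → 31.
Difference: 31 − 5 = 26.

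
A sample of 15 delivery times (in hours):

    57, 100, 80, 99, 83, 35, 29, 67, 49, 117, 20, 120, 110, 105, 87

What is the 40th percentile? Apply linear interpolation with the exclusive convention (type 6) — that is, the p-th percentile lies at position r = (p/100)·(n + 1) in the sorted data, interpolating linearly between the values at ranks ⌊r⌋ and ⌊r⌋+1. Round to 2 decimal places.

72.20

Sorted: 20, 29, 35, 49, 57, 67, 80, 83, 87, 99, 100, 105, 110, 117, 120.
n = 15.
r = (40/100)·(15 + 1) = 6.4.
Rank 6 is 67 and rank 7 is 80.
Interpolate: 67 + 0.4·(80 − 67) = 67 + 0.4·13 = 72.2.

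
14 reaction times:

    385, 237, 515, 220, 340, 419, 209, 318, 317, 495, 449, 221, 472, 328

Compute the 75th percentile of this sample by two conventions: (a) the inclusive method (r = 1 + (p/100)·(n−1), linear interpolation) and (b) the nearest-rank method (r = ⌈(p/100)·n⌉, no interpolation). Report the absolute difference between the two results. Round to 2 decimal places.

Sorted: 209, 220, 221, 237, 317, 318, 328, 340, 385, 419, 449, 472, 495, 515.
n = 14.
(a) r = 10.75; between ranks 10 (419) and 11 (449): 441.5.
(b) the nearest-rank method: rank 11 → 449.
|441.5 − 449| = 7.5.

7.50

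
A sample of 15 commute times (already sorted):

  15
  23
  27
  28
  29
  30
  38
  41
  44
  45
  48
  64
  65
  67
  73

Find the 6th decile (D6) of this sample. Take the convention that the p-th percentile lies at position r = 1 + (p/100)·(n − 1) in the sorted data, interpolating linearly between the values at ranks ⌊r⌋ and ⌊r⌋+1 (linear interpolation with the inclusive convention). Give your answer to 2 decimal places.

n = 15.
r = 1 + (60/100)·(15 − 1) = 1 + 8.4 = 9.4.
Rank 9 is 44 and rank 10 is 45.
Interpolate: 44 + 0.4·(45 − 44) = 44 + 0.4·1 = 44.4.

44.40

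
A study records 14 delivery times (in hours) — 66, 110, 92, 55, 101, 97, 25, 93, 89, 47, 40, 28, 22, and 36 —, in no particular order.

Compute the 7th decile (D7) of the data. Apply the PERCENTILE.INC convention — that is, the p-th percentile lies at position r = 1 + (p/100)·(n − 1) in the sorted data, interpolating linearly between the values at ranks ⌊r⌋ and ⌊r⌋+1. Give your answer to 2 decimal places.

Sorted: 22, 25, 28, 36, 40, 47, 55, 66, 89, 92, 93, 97, 101, 110.
n = 14.
r = 1 + (70/100)·(14 − 1) = 1 + 9.1 = 10.1.
Rank 10 is 92 and rank 11 is 93.
Interpolate: 92 + 0.1·(93 − 92) = 92 + 0.1·1 = 92.1.

92.10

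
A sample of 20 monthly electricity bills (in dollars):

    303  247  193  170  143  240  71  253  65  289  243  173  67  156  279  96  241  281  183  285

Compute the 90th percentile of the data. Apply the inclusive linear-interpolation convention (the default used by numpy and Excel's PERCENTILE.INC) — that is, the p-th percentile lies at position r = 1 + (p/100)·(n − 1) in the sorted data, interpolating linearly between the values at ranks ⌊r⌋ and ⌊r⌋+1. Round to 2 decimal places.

285.40

Sorted: 65, 67, 71, 96, 143, 156, 170, 173, 183, 193, 240, 241, 243, 247, 253, 279, 281, 285, 289, 303.
n = 20.
r = 1 + (90/100)·(20 − 1) = 1 + 17.1 = 18.1.
Rank 18 is 285 and rank 19 is 289.
Interpolate: 285 + 0.1·(289 − 285) = 285 + 0.1·4 = 285.4.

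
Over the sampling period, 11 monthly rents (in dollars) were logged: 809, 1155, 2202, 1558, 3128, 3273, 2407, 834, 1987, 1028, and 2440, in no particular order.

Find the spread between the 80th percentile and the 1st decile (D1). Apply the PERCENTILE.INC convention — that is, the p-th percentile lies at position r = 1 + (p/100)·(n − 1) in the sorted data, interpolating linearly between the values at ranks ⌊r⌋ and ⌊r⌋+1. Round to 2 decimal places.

1606.00

Sorted: 809, 834, 1028, 1155, 1558, 1987, 2202, 2407, 2440, 3128, 3273.
n = 11.
P10: r = 2 (integer) → 834.
P80: r = 9 (integer) → 2440.
Difference: 2440 − 834 = 1606.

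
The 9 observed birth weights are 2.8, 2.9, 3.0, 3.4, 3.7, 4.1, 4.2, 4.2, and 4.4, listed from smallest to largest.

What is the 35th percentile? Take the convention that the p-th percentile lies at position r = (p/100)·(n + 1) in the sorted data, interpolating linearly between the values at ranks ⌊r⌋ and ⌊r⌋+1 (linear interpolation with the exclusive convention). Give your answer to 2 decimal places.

n = 9.
r = (35/100)·(9 + 1) = 3.5.
Rank 3 is 3.0 and rank 4 is 3.4.
Interpolate: 3.0 + 0.5·(3.4 − 3.0) = 3.0 + 0.5·0.4 = 3.2.

3.20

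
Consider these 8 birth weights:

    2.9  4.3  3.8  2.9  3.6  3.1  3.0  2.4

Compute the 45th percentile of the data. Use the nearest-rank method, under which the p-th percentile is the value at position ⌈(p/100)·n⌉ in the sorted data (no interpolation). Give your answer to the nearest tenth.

Sorted: 2.4, 2.9, 2.9, 3.0, 3.1, 3.6, 3.8, 4.3.
n = 8.
Position = ⌈45/100 · 8⌉ = ⌈3.6⌉ = 4.
The value at rank 4 is 3.0.

3.0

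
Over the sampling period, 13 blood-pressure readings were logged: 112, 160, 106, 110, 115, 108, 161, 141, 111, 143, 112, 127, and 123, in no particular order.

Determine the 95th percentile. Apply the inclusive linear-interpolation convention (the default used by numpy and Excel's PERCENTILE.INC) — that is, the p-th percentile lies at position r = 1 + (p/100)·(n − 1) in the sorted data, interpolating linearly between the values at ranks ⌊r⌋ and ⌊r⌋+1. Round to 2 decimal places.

160.40

Sorted: 106, 108, 110, 111, 112, 112, 115, 123, 127, 141, 143, 160, 161.
n = 13.
r = 1 + (95/100)·(13 − 1) = 1 + 11.4 = 12.4.
Rank 12 is 160 and rank 13 is 161.
Interpolate: 160 + 0.4·(161 − 160) = 160 + 0.4·1 = 160.4.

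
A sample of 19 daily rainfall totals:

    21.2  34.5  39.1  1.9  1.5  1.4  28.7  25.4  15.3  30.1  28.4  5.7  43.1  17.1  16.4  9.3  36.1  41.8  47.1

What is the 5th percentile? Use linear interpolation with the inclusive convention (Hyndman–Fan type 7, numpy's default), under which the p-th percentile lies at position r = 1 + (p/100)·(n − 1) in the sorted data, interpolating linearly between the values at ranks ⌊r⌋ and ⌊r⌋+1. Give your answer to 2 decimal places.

Sorted: 1.4, 1.5, 1.9, 5.7, 9.3, 15.3, 16.4, 17.1, 21.2, 25.4, 28.4, 28.7, 30.1, 34.5, 36.1, 39.1, 41.8, 43.1, 47.1.
n = 19.
r = 1 + (5/100)·(19 − 1) = 1 + 0.9 = 1.9.
Rank 1 is 1.4 and rank 2 is 1.5.
Interpolate: 1.4 + 0.9·(1.5 − 1.4) = 1.4 + 0.9·0.1 = 1.49.

1.49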